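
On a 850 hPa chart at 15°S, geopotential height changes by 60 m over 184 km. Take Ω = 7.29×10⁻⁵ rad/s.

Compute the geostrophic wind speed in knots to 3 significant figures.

Coriolis parameter at 15°S:
f = 2Ω sin φ = 2 × 7.29×10⁻⁵ × sin 15° = 3.77×10⁻⁵ s⁻¹
Height gradient: |∂Z/∂n| = 60 m / 184000 m = 3.26×10⁻⁴
On a pressure surface, geostrophic balance gives V_g = (g/f)|∂Z/∂n|:
V_g = 9.81 × 3.26×10⁻⁴ / 3.77×10⁻⁵ = 84.8 m/s
Converting: 84.8 m/s × 1.944 = 165 knots

165 knots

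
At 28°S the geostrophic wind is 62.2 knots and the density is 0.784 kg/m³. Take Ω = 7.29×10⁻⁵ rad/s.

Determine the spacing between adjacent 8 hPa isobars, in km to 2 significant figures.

Coriolis parameter at 28°S:
f = 2Ω sin φ = 2 × 7.29×10⁻⁵ × sin 28° = 6.84×10⁻⁵ s⁻¹
Wind speed in SI: 62.2 knots = 32.0 m/s
Geostrophic balance rearranged: |∂P/∂n| = f ρ V_g
|∂P/∂n| = 6.84×10⁻⁵ × 0.784 × 32.0 = 1.72×10⁻³ Pa/m
Isobar spacing: Δn = ΔP/|∂P/∂n| = 800 Pa / 1.72×10⁻³ Pa/m = 465885 m ≈ 470 km

470 km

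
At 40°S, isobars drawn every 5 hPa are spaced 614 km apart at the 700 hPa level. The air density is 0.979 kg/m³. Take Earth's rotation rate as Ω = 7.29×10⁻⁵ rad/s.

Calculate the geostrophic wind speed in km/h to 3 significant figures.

32.0 km/h

Coriolis parameter at 40°S:
f = 2Ω sin φ = 2 × 7.29×10⁻⁵ × sin 40° = 9.37×10⁻⁵ s⁻¹
Pressure gradient: |∂P/∂n| = 500 Pa / 614000 m = 8.14×10⁻⁴ Pa/m
Geostrophic balance (pressure-gradient force = Coriolis force):
V_g = (1/(fρ)) |∂P/∂n| = 8.14×10⁻⁴ / (9.37×10⁻⁵ × 0.979) = 8.88 m/s
Converting: 8.88 m/s × 3.6 = 32.0 km/h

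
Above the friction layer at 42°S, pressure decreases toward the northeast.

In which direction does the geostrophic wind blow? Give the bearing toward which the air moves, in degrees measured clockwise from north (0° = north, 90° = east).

315°

The pressure-gradient force points toward the northeast (bearing 045°).
Geostrophic balance: in the Southern Hemisphere the Coriolis force deflects motion to the left, so the geostrophic wind blows 90° to the left of the pressure-gradient force (low pressure on the right).
Rotating 045° by 90° counterclockwise gives 315° — the wind blows toward the northwest.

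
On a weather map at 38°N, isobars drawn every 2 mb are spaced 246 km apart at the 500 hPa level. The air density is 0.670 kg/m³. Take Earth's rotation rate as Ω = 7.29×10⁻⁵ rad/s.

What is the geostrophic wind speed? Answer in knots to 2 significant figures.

Coriolis parameter at 38°N:
f = 2Ω sin φ = 2 × 7.29×10⁻⁵ × sin 38° = 8.98×10⁻⁵ s⁻¹
Pressure gradient: |∂P/∂n| = 200 Pa / 246000 m = 8.13×10⁻⁴ Pa/m
Geostrophic balance (pressure-gradient force = Coriolis force):
V_g = (1/(fρ)) |∂P/∂n| = 8.13×10⁻⁴ / (8.98×10⁻⁵ × 0.670) = 13.5 m/s
Converting: 13.5 m/s × 1.944 = 26 knots

26 knots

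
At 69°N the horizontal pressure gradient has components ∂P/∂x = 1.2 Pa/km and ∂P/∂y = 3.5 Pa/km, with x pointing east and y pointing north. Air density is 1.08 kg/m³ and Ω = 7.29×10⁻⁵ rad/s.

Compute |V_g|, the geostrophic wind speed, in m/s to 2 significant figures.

Coriolis parameter at 69°N:
f = 2Ω sin φ = 2 × 7.29×10⁻⁵ × sin 69° = 1.36×10⁻⁴ s⁻¹
Component geostrophic relations (x east, y north):
u_g = −(1/(fρ)) ∂P/∂y,  v_g = (1/(fρ)) ∂P/∂x
u_g = −(3.5×10⁻³)/(1.36×10⁻⁴ × 1.08) = −23.8 m/s;  v_g = (1.2×10⁻³)/(1.36×10⁻⁴ × 1.08) = 8.16 m/s
|V_g| = √(u_g² + v_g²) = 25.2 m/s

25 m/s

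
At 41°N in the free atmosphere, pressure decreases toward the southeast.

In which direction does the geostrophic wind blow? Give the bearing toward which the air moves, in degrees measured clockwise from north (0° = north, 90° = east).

The pressure-gradient force points toward the southeast (bearing 135°).
Geostrophic balance: in the Northern Hemisphere the Coriolis force deflects motion to the right, so the geostrophic wind blows 90° to the right of the pressure-gradient force (low pressure on the left).
Rotating 135° by 90° clockwise gives 225° — the wind blows toward the southwest.

225°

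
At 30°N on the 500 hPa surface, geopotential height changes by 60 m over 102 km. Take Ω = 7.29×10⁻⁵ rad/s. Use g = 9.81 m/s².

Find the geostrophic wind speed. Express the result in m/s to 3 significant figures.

79.2 m/s

Coriolis parameter at 30°N:
f = 2Ω sin φ = 2 × 7.29×10⁻⁵ × sin 30° = 7.29×10⁻⁵ s⁻¹
Height gradient: |∂Z/∂n| = 60 m / 102000 m = 5.88×10⁻⁴
On a pressure surface, geostrophic balance gives V_g = (g/f)|∂Z/∂n|:
V_g = 9.81 × 5.88×10⁻⁴ / 7.29×10⁻⁵ = 79.2 m/s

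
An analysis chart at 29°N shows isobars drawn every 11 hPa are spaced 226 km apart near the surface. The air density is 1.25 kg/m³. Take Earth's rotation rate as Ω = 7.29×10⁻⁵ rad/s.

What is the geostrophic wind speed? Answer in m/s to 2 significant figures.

55 m/s

Coriolis parameter at 29°N:
f = 2Ω sin φ = 2 × 7.29×10⁻⁵ × sin 29° = 7.07×10⁻⁵ s⁻¹
Pressure gradient: |∂P/∂n| = 1100 Pa / 226000 m = 4.87×10⁻³ Pa/m
Geostrophic balance (pressure-gradient force = Coriolis force):
V_g = (1/(fρ)) |∂P/∂n| = 4.87×10⁻³ / (7.07×10⁻⁵ × 1.25) = 55.1 m/s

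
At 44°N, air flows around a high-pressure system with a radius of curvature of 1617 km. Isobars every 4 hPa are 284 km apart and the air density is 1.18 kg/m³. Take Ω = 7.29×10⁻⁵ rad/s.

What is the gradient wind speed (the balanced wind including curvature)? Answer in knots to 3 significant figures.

Coriolis parameter at 44°N:
f = 2Ω sin φ = 2 × 7.29×10⁻⁵ × sin 44° = 1.01×10⁻⁴ s⁻¹
Pressure gradient: |∂P/∂n| = 400 Pa / 284000 m = 1.41×10⁻³ Pa/m
Geostrophic speed: V_g = |∂P/∂n|/(fρ) = 1.41×10⁻³/(1.01×10⁻⁴ × 1.18) = 11.8 m/s
Around a high, pressure-gradient force acts outward with centrifugal, so Coriolis balances both:
fV = (1/ρ)|∂P/∂n| + V²/R  →  V² − fR·V + fR·V_g = 0
With fR = 1.01×10⁻⁴ × 1617×10³ m = 164 m/s:
V = [fR − √((fR)² − 4 fR V_g)]/2 = [164 − √(164² − 4×164×11.8)]/2 = 12.8 m/s
Supergeostrophic (V > V_g = 11.8 m/s), as expected around a high.
Converting: 12.8 m/s × 1.944 = 24.8 knots

24.8 knots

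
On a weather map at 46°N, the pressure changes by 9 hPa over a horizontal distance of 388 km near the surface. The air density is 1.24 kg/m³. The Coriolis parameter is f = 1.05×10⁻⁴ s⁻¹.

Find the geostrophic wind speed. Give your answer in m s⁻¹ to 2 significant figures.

18 m s⁻¹

Pressure gradient: |∂P/∂n| = 900 Pa / 388000 m = 2.32×10⁻³ Pa/m
Geostrophic balance (pressure-gradient force = Coriolis force):
V_g = (1/(fρ)) |∂P/∂n| = 2.32×10⁻³ / (1.05×10⁻⁴ × 1.24) = 17.8 m/s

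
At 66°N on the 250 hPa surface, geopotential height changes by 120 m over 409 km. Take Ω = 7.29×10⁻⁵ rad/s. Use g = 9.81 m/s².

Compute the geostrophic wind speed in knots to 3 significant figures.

Coriolis parameter at 66°N:
f = 2Ω sin φ = 2 × 7.29×10⁻⁵ × sin 66° = 1.33×10⁻⁴ s⁻¹
Height gradient: |∂Z/∂n| = 120 m / 409000 m = 2.93×10⁻⁴
On a pressure surface, geostrophic balance gives V_g = (g/f)|∂Z/∂n|:
V_g = 9.81 × 2.93×10⁻⁴ / 1.33×10⁻⁴ = 21.6 m/s
Converting: 21.6 m/s × 1.944 = 42.0 knots

42.0 knots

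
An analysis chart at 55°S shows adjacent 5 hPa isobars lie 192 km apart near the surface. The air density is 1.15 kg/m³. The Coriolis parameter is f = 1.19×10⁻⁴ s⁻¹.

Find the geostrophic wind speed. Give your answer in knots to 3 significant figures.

Pressure gradient: |∂P/∂n| = 500 Pa / 192000 m = 2.60×10⁻³ Pa/m
Geostrophic balance (pressure-gradient force = Coriolis force):
V_g = (1/(fρ)) |∂P/∂n| = 2.60×10⁻³ / (1.19×10⁻⁴ × 1.15) = 19.0 m/s
Converting: 19.0 m/s × 1.944 = 37.0 knots

37.0 knots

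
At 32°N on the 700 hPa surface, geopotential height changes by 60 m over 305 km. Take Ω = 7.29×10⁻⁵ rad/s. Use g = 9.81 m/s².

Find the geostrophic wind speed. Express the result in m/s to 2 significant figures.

Coriolis parameter at 32°N:
f = 2Ω sin φ = 2 × 7.29×10⁻⁵ × sin 32° = 7.73×10⁻⁵ s⁻¹
Height gradient: |∂Z/∂n| = 60 m / 305000 m = 1.97×10⁻⁴
On a pressure surface, geostrophic balance gives V_g = (g/f)|∂Z/∂n|:
V_g = 9.81 × 1.97×10⁻⁴ / 7.73×10⁻⁵ = 25.0 m/s

25 m/s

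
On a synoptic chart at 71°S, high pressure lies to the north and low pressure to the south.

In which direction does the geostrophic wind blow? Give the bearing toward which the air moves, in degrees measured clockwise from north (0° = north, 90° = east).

090°

The pressure-gradient force points toward the south (bearing 180°).
Geostrophic balance: in the Southern Hemisphere the Coriolis force deflects motion to the left, so the geostrophic wind blows 90° to the left of the pressure-gradient force (low pressure on the right).
Rotating 180° by 90° counterclockwise gives 090° — the wind blows toward the east.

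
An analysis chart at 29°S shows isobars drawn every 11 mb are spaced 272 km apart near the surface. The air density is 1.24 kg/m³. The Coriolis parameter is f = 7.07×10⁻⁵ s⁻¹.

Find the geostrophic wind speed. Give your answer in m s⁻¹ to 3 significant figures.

Pressure gradient: |∂P/∂n| = 1100 Pa / 272000 m = 4.04×10⁻³ Pa/m
Geostrophic balance (pressure-gradient force = Coriolis force):
V_g = (1/(fρ)) |∂P/∂n| = 4.04×10⁻³ / (7.07×10⁻⁵ × 1.24) = 46.1 m/s

46.1 m s⁻¹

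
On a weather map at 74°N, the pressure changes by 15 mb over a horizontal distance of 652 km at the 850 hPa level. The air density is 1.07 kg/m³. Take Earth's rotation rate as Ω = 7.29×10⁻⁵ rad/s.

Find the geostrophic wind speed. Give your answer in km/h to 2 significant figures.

55 km/h

Coriolis parameter at 74°N:
f = 2Ω sin φ = 2 × 7.29×10⁻⁵ × sin 74° = 1.40×10⁻⁴ s⁻¹
Pressure gradient: |∂P/∂n| = 1500 Pa / 652000 m = 2.30×10⁻³ Pa/m
Geostrophic balance (pressure-gradient force = Coriolis force):
V_g = (1/(fρ)) |∂P/∂n| = 2.30×10⁻³ / (1.40×10⁻⁴ × 1.07) = 15.3 m/s
Converting: 15.3 m/s × 3.6 = 55 km/h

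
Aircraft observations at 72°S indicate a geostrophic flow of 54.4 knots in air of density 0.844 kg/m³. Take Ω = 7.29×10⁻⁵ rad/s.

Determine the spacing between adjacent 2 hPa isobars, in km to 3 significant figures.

61.1 km

Coriolis parameter at 72°S:
f = 2Ω sin φ = 2 × 7.29×10⁻⁵ × sin 72° = 1.39×10⁻⁴ s⁻¹
Wind speed in SI: 54.4 knots = 28.0 m/s
Geostrophic balance rearranged: |∂P/∂n| = f ρ V_g
|∂P/∂n| = 1.39×10⁻⁴ × 0.844 × 28.0 = 3.28×10⁻³ Pa/m
Isobar spacing: Δn = ΔP/|∂P/∂n| = 200 Pa / 3.28×10⁻³ Pa/m = 61064 m ≈ 61.1 km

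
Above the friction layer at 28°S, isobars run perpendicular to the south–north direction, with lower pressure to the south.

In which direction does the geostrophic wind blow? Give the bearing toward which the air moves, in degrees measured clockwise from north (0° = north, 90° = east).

The pressure-gradient force points toward the south (bearing 180°).
Geostrophic balance: in the Southern Hemisphere the Coriolis force deflects motion to the left, so the geostrophic wind blows 90° to the left of the pressure-gradient force (low pressure on the right).
Rotating 180° by 90° counterclockwise gives 090° — the wind blows toward the east.

090°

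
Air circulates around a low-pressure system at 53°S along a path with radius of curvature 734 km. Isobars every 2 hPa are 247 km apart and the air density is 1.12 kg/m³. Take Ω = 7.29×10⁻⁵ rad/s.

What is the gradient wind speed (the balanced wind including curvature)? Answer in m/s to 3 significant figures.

5.81 m/s

Coriolis parameter at 53°S:
f = 2Ω sin φ = 2 × 7.29×10⁻⁵ × sin 53° = 1.16×10⁻⁴ s⁻¹
Pressure gradient: |∂P/∂n| = 200 Pa / 247000 m = 8.10×10⁻⁴ Pa/m
Geostrophic speed: V_g = |∂P/∂n|/(fρ) = 8.10×10⁻⁴/(1.16×10⁻⁴ × 1.12) = 6.21 m/s
Around a low, centrifugal force acts outward with Coriolis, so pressure-gradient force balances both:
(1/ρ)|∂P/∂n| = fV + V²/R  →  V² + fR·V − fR·V_g = 0
With fR = 1.16×10⁻⁴ × 734×10³ m = 85.5 m/s:
V = [−fR + √((fR)² + 4 fR V_g)]/2 = [−85.5 + √(85.5² + 4×85.5×6.21)]/2 = 5.81 m/s
Subgeostrophic (V < V_g = 6.21 m/s), as expected around a low.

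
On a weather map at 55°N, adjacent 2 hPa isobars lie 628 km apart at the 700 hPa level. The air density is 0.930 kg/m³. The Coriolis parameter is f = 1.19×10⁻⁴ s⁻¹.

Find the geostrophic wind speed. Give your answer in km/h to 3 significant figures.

Pressure gradient: |∂P/∂n| = 200 Pa / 628000 m = 3.18×10⁻⁴ Pa/m
Geostrophic balance (pressure-gradient force = Coriolis force):
V_g = (1/(fρ)) |∂P/∂n| = 3.18×10⁻⁴ / (1.19×10⁻⁴ × 0.930) = 2.88 m/s
Converting: 2.88 m/s × 3.6 = 10.4 km/h

10.4 km/h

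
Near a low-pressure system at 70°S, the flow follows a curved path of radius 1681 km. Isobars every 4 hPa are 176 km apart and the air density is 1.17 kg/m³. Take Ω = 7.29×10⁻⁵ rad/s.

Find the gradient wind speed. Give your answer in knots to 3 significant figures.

Coriolis parameter at 70°S:
f = 2Ω sin φ = 2 × 7.29×10⁻⁵ × sin 70° = 1.37×10⁻⁴ s⁻¹
Pressure gradient: |∂P/∂n| = 400 Pa / 176000 m = 2.27×10⁻³ Pa/m
Geostrophic speed: V_g = |∂P/∂n|/(fρ) = 2.27×10⁻³/(1.37×10⁻⁴ × 1.17) = 14.2 m/s
Around a low, centrifugal force acts outward with Coriolis, so pressure-gradient force balances both:
(1/ρ)|∂P/∂n| = fV + V²/R  →  V² + fR·V − fR·V_g = 0
With fR = 1.37×10⁻⁴ × 1681×10³ m = 230 m/s:
V = [−fR + √((fR)² + 4 fR V_g)]/2 = [−230 + √(230² + 4×230×14.2)]/2 = 13.4 m/s
Subgeostrophic (V < V_g = 14.2 m/s), as expected around a low.
Converting: 13.4 m/s × 1.944 = 26.0 knots

26.0 knots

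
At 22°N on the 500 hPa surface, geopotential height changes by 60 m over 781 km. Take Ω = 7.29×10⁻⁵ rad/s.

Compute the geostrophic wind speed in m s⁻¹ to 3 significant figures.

13.8 m s⁻¹

Coriolis parameter at 22°N:
f = 2Ω sin φ = 2 × 7.29×10⁻⁵ × sin 22° = 5.46×10⁻⁵ s⁻¹
Height gradient: |∂Z/∂n| = 60 m / 781000 m = 7.68×10⁻⁵
On a pressure surface, geostrophic balance gives V_g = (g/f)|∂Z/∂n|:
V_g = 9.81 × 7.68×10⁻⁵ / 5.46×10⁻⁵ = 13.8 m/s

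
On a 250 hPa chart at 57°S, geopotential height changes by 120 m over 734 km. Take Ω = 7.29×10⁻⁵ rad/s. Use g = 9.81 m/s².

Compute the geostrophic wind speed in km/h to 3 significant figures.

Coriolis parameter at 57°S:
f = 2Ω sin φ = 2 × 7.29×10⁻⁵ × sin 57° = 1.22×10⁻⁴ s⁻¹
Height gradient: |∂Z/∂n| = 120 m / 734000 m = 1.63×10⁻⁴
On a pressure surface, geostrophic balance gives V_g = (g/f)|∂Z/∂n|:
V_g = 9.81 × 1.63×10⁻⁴ / 1.22×10⁻⁴ = 13.1 m/s
Converting: 13.1 m/s × 3.6 = 47.2 km/h

47.2 km/h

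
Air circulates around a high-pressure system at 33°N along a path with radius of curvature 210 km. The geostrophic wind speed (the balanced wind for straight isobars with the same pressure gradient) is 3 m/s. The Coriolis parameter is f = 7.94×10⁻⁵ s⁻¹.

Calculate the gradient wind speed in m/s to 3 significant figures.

Around a high, pressure-gradient force acts outward with centrifugal, so Coriolis balances both:
fV = (1/ρ)|∂P/∂n| + V²/R  →  V² − fR·V + fR·V_g = 0
With fR = 7.94×10⁻⁵ × 210×10³ m = 16.7 m/s:
V = [fR − √((fR)² − 4 fR V_g)]/2 = [16.7 − √(16.7² − 4×16.7×3)]/2 = 3.92 m/s
Supergeostrophic (V > V_g = 3 m/s), as expected around a high.

3.92 m/s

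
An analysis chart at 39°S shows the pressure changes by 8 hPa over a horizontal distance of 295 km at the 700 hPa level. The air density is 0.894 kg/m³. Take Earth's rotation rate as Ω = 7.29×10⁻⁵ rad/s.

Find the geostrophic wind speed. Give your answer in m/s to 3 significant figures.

33.1 m/s

Coriolis parameter at 39°S:
f = 2Ω sin φ = 2 × 7.29×10⁻⁵ × sin 39° = 9.18×10⁻⁵ s⁻¹
Pressure gradient: |∂P/∂n| = 800 Pa / 295000 m = 2.71×10⁻³ Pa/m
Geostrophic balance (pressure-gradient force = Coriolis force):
V_g = (1/(fρ)) |∂P/∂n| = 2.71×10⁻³ / (9.18×10⁻⁵ × 0.894) = 33.1 m/s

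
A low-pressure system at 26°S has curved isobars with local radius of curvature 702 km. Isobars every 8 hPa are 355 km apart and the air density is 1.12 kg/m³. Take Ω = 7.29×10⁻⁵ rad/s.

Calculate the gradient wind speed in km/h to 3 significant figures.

76.8 km/h

Coriolis parameter at 26°S:
f = 2Ω sin φ = 2 × 7.29×10⁻⁵ × sin 26° = 6.39×10⁻⁵ s⁻¹
Pressure gradient: |∂P/∂n| = 800 Pa / 355000 m = 2.25×10⁻³ Pa/m
Geostrophic speed: V_g = |∂P/∂n|/(fρ) = 2.25×10⁻³/(6.39×10⁻⁵ × 1.12) = 31.5 m/s
Around a low, centrifugal force acts outward with Coriolis, so pressure-gradient force balances both:
(1/ρ)|∂P/∂n| = fV + V²/R  →  V² + fR·V − fR·V_g = 0
With fR = 6.39×10⁻⁵ × 702×10³ m = 44.9 m/s:
V = [−fR + √((fR)² + 4 fR V_g)]/2 = [−44.9 + √(44.9² + 4×44.9×31.5)]/2 = 21.3 m/s
Subgeostrophic (V < V_g = 31.5 m/s), as expected around a low.
Converting: 21.3 m/s × 3.6 = 76.8 km/h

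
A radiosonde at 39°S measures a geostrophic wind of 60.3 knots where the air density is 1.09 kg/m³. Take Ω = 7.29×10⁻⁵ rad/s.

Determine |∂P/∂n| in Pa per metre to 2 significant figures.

3.1×10⁻³ Pa/m

Coriolis parameter at 39°S:
f = 2Ω sin φ = 2 × 7.29×10⁻⁵ × sin 39° = 9.18×10⁻⁵ s⁻¹
Wind speed in SI: 60.3 knots = 31.0 m/s
Geostrophic balance rearranged: |∂P/∂n| = f ρ V_g
|∂P/∂n| = 9.18×10⁻⁵ × 1.09 × 31.0 = 3.10×10⁻³ Pa/m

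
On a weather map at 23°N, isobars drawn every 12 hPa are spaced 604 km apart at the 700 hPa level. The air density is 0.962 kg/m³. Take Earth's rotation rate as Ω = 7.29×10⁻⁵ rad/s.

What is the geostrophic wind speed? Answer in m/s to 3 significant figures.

36.3 m/s

Coriolis parameter at 23°N:
f = 2Ω sin φ = 2 × 7.29×10⁻⁵ × sin 23° = 5.70×10⁻⁵ s⁻¹
Pressure gradient: |∂P/∂n| = 1200 Pa / 604000 m = 1.99×10⁻³ Pa/m
Geostrophic balance (pressure-gradient force = Coriolis force):
V_g = (1/(fρ)) |∂P/∂n| = 1.99×10⁻³ / (5.70×10⁻⁵ × 0.962) = 36.3 m/s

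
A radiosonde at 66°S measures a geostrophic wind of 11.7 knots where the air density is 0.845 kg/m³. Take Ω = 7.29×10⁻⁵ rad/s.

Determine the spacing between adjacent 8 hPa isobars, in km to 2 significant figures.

Coriolis parameter at 66°S:
f = 2Ω sin φ = 2 × 7.29×10⁻⁵ × sin 66° = 1.33×10⁻⁴ s⁻¹
Wind speed in SI: 11.7 knots = 6.02 m/s
Geostrophic balance rearranged: |∂P/∂n| = f ρ V_g
|∂P/∂n| = 1.33×10⁻⁴ × 0.845 × 6.02 = 6.77×10⁻⁴ Pa/m
Isobar spacing: Δn = ΔP/|∂P/∂n| = 800 Pa / 6.77×10⁻⁴ Pa/m = 1180923 m ≈ 1200 km

1200 km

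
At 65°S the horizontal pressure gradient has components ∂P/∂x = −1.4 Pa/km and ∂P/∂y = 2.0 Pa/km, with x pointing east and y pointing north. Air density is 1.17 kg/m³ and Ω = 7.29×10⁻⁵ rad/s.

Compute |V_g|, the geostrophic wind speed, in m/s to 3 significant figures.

15.8 m/s

Coriolis parameter at 65°S:
f = 2Ω sin φ = 2 × 7.29×10⁻⁵ × sin 65° = 1.32×10⁻⁴ s⁻¹
In the Southern Hemisphere f is negative: f = −1.32×10⁻⁴ s⁻¹.
Component geostrophic relations (x east, y north):
u_g = −(1/(fρ)) ∂P/∂y,  v_g = (1/(fρ)) ∂P/∂x
u_g = −(2.0×10⁻³)/(−1.32×10⁻⁴ × 1.17) = 12.9 m/s;  v_g = (−1.4×10⁻³)/(−1.32×10⁻⁴ × 1.17) = 9.06 m/s
|V_g| = √(u_g² + v_g²) = 15.8 m/s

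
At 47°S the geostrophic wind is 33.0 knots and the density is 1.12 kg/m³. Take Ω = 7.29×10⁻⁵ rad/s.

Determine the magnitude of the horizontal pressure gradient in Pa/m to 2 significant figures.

2.0×10⁻³ Pa/m

Coriolis parameter at 47°S:
f = 2Ω sin φ = 2 × 7.29×10⁻⁵ × sin 47° = 1.07×10⁻⁴ s⁻¹
Wind speed in SI: 33.0 knots = 17.0 m/s
Geostrophic balance rearranged: |∂P/∂n| = f ρ V_g
|∂P/∂n| = 1.07×10⁻⁴ × 1.12 × 17.0 = 2.03×10⁻³ Pa/m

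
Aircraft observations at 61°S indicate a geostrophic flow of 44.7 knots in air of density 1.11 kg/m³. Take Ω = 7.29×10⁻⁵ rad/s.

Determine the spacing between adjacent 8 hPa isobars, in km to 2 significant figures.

250 km

Coriolis parameter at 61°S:
f = 2Ω sin φ = 2 × 7.29×10⁻⁵ × sin 61° = 1.28×10⁻⁴ s⁻¹
Wind speed in SI: 44.7 knots = 23.0 m/s
Geostrophic balance rearranged: |∂P/∂n| = f ρ V_g
|∂P/∂n| = 1.28×10⁻⁴ × 1.11 × 23.0 = 3.25×10⁻³ Pa/m
Isobar spacing: Δn = ΔP/|∂P/∂n| = 800 Pa / 3.25×10⁻³ Pa/m = 245779 m ≈ 250 km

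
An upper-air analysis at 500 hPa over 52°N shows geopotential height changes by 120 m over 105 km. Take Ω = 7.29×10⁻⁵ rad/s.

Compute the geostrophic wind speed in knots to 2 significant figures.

190 knots

Coriolis parameter at 52°N:
f = 2Ω sin φ = 2 × 7.29×10⁻⁵ × sin 52° = 1.15×10⁻⁴ s⁻¹
Height gradient: |∂Z/∂n| = 120 m / 105000 m = 1.14×10⁻³
On a pressure surface, geostrophic balance gives V_g = (g/f)|∂Z/∂n|:
V_g = 9.81 × 1.14×10⁻³ / 1.15×10⁻⁴ = 97.6 m/s
Converting: 97.6 m/s × 1.944 = 190 knots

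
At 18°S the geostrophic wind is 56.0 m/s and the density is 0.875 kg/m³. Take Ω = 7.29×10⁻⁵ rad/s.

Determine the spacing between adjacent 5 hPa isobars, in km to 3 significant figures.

Coriolis parameter at 18°S:
f = 2Ω sin φ = 2 × 7.29×10⁻⁵ × sin 18° = 4.51×10⁻⁵ s⁻¹
Geostrophic balance rearranged: |∂P/∂n| = f ρ V_g
|∂P/∂n| = 4.51×10⁻⁵ × 0.875 × 56.0 = 2.21×10⁻³ Pa/m
Isobar spacing: Δn = ΔP/|∂P/∂n| = 500 Pa / 2.21×10⁻³ Pa/m = 226482 m ≈ 226 km

226 km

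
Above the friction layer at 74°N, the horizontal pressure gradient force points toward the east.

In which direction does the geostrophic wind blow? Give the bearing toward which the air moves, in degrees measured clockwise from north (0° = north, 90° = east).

The pressure-gradient force points toward the east (bearing 090°).
Geostrophic balance: in the Northern Hemisphere the Coriolis force deflects motion to the right, so the geostrophic wind blows 90° to the right of the pressure-gradient force (low pressure on the left).
Rotating 090° by 90° clockwise gives 180° — the wind blows toward the south.

180°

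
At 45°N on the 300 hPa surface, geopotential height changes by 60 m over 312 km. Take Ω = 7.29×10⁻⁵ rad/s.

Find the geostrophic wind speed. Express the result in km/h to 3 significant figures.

Coriolis parameter at 45°N:
f = 2Ω sin φ = 2 × 7.29×10⁻⁵ × sin 45° = 1.03×10⁻⁴ s⁻¹
Height gradient: |∂Z/∂n| = 60 m / 312000 m = 1.92×10⁻⁴
On a pressure surface, geostrophic balance gives V_g = (g/f)|∂Z/∂n|:
V_g = 9.81 × 1.92×10⁻⁴ / 1.03×10⁻⁴ = 18.3 m/s
Converting: 18.3 m/s × 3.6 = 65.9 km/h

65.9 km/h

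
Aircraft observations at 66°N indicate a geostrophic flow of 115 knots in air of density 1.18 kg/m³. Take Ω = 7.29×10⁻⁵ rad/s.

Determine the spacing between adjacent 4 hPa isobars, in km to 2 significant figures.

Coriolis parameter at 66°N:
f = 2Ω sin φ = 2 × 7.29×10⁻⁵ × sin 66° = 1.33×10⁻⁴ s⁻¹
Wind speed in SI: 115 knots = 59.2 m/s
Geostrophic balance rearranged: |∂P/∂n| = f ρ V_g
|∂P/∂n| = 1.33×10⁻⁴ × 1.18 × 59.2 = 9.30×10⁻³ Pa/m
Isobar spacing: Δn = ΔP/|∂P/∂n| = 400 Pa / 9.30×10⁻³ Pa/m = 43018 m ≈ 43 km

43 km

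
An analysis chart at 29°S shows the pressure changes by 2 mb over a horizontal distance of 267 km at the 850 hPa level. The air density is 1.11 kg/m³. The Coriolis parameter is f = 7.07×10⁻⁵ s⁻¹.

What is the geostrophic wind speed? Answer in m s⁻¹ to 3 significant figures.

9.55 m s⁻¹

Pressure gradient: |∂P/∂n| = 200 Pa / 267000 m = 7.49×10⁻⁴ Pa/m
Geostrophic balance (pressure-gradient force = Coriolis force):
V_g = (1/(fρ)) |∂P/∂n| = 7.49×10⁻⁴ / (7.07×10⁻⁵ × 1.11) = 9.55 m/s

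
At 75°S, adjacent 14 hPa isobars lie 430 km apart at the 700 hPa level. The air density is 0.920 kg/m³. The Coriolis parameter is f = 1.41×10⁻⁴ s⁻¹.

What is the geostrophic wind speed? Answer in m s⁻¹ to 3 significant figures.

Pressure gradient: |∂P/∂n| = 1400 Pa / 430000 m = 3.26×10⁻³ Pa/m
Geostrophic balance (pressure-gradient force = Coriolis force):
V_g = (1/(fρ)) |∂P/∂n| = 3.26×10⁻³ / (1.41×10⁻⁴ × 0.920) = 25.1 m/s

25.1 m s⁻¹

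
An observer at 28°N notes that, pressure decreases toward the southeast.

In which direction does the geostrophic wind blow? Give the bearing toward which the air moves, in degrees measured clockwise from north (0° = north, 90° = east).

225°

The pressure-gradient force points toward the southeast (bearing 135°).
Geostrophic balance: in the Northern Hemisphere the Coriolis force deflects motion to the right, so the geostrophic wind blows 90° to the right of the pressure-gradient force (low pressure on the left).
Rotating 135° by 90° clockwise gives 225° — the wind blows toward the southwest.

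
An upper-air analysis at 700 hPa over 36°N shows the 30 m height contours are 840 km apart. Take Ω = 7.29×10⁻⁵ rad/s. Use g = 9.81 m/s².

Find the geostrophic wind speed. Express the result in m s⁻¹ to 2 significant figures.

4.1 m s⁻¹

Coriolis parameter at 36°N:
f = 2Ω sin φ = 2 × 7.29×10⁻⁵ × sin 36° = 8.57×10⁻⁵ s⁻¹
Height gradient: |∂Z/∂n| = 30 m / 840000 m = 3.57×10⁻⁵
On a pressure surface, geostrophic balance gives V_g = (g/f)|∂Z/∂n|:
V_g = 9.81 × 3.57×10⁻⁵ / 8.57×10⁻⁵ = 4.09 m/s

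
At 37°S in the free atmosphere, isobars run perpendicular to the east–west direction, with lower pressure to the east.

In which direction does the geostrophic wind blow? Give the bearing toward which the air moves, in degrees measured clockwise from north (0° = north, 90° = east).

The pressure-gradient force points toward the east (bearing 090°).
Geostrophic balance: in the Southern Hemisphere the Coriolis force deflects motion to the left, so the geostrophic wind blows 90° to the left of the pressure-gradient force (low pressure on the right).
Rotating 090° by 90° counterclockwise gives 000° — the wind blows toward the north.

000°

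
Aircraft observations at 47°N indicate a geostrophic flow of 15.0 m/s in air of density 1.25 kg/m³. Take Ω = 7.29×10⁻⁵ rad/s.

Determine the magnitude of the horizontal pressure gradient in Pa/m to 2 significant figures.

2.0×10⁻³ Pa/m

Coriolis parameter at 47°N:
f = 2Ω sin φ = 2 × 7.29×10⁻⁵ × sin 47° = 1.07×10⁻⁴ s⁻¹
Geostrophic balance rearranged: |∂P/∂n| = f ρ V_g
|∂P/∂n| = 1.07×10⁻⁴ × 1.25 × 15.0 = 2.00×10⁻³ Pa/m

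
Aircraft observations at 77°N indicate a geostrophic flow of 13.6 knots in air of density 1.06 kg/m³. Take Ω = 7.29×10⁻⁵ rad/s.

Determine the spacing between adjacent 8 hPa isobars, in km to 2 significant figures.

760 km

Coriolis parameter at 77°N:
f = 2Ω sin φ = 2 × 7.29×10⁻⁵ × sin 77° = 1.42×10⁻⁴ s⁻¹
Wind speed in SI: 13.6 knots = 7.00 m/s
Geostrophic balance rearranged: |∂P/∂n| = f ρ V_g
|∂P/∂n| = 1.42×10⁻⁴ × 1.06 × 7.00 = 1.05×10⁻³ Pa/m
Isobar spacing: Δn = ΔP/|∂P/∂n| = 800 Pa / 1.05×10⁻³ Pa/m = 759321 m ≈ 760 km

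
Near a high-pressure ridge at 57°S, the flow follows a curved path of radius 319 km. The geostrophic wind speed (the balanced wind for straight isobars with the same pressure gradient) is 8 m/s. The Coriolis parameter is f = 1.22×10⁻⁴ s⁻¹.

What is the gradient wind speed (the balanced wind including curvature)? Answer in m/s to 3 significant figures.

11.3 m/s

Around a high, pressure-gradient force acts outward with centrifugal, so Coriolis balances both:
fV = (1/ρ)|∂P/∂n| + V²/R  →  V² − fR·V + fR·V_g = 0
With fR = 1.22×10⁻⁴ × 319×10³ m = 38.9 m/s:
V = [fR − √((fR)² − 4 fR V_g)]/2 = [38.9 − √(38.9² − 4×38.9×8)]/2 = 11.3 m/s
Supergeostrophic (V > V_g = 8 m/s), as expected around a high.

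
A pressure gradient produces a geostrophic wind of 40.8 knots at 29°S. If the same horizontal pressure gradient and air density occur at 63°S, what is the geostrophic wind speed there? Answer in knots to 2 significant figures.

With the same pressure gradient and density, V_g ∝ 1/f ∝ 1/sin φ.
V₂ = V₁ · sin φ₁ / sin φ₂ = 40.8 × sin 29° / sin 63°
V₂ = 40.8 × 0.4848/0.8910 = 22 knots

22 knots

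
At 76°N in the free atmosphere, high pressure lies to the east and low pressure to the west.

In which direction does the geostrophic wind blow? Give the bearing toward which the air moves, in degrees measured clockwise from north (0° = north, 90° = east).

The pressure-gradient force points toward the west (bearing 270°).
Geostrophic balance: in the Northern Hemisphere the Coriolis force deflects motion to the right, so the geostrophic wind blows 90° to the right of the pressure-gradient force (low pressure on the left).
Rotating 270° by 90° clockwise gives 000° — the wind blows toward the north.

000°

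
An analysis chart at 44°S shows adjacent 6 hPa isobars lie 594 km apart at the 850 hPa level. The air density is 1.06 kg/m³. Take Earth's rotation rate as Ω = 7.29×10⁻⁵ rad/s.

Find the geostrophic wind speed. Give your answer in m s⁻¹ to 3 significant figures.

9.41 m s⁻¹

Coriolis parameter at 44°S:
f = 2Ω sin φ = 2 × 7.29×10⁻⁵ × sin 44° = 1.01×10⁻⁴ s⁻¹
Pressure gradient: |∂P/∂n| = 600 Pa / 594000 m = 1.01×10⁻³ Pa/m
Geostrophic balance (pressure-gradient force = Coriolis force):
V_g = (1/(fρ)) |∂P/∂n| = 1.01×10⁻³ / (1.01×10⁻⁴ × 1.06) = 9.41 m/s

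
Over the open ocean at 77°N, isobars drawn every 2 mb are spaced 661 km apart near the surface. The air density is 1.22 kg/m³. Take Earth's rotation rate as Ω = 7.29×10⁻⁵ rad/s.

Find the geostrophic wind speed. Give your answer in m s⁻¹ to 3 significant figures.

1.75 m s⁻¹

Coriolis parameter at 77°N:
f = 2Ω sin φ = 2 × 7.29×10⁻⁵ × sin 77° = 1.42×10⁻⁴ s⁻¹
Pressure gradient: |∂P/∂n| = 200 Pa / 661000 m = 3.03×10⁻⁴ Pa/m
Geostrophic balance (pressure-gradient force = Coriolis force):
V_g = (1/(fρ)) |∂P/∂n| = 3.03×10⁻⁴ / (1.42×10⁻⁴ × 1.22) = 1.75 m/s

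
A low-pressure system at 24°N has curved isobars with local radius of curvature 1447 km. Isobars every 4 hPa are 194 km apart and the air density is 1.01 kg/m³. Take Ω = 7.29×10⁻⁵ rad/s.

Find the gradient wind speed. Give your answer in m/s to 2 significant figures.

26 m/s

Coriolis parameter at 24°N:
f = 2Ω sin φ = 2 × 7.29×10⁻⁵ × sin 24° = 5.93×10⁻⁵ s⁻¹
Pressure gradient: |∂P/∂n| = 400 Pa / 194000 m = 2.06×10⁻³ Pa/m
Geostrophic speed: V_g = |∂P/∂n|/(fρ) = 2.06×10⁻³/(5.93×10⁻⁵ × 1.01) = 34.4 m/s
Around a low, centrifugal force acts outward with Coriolis, so pressure-gradient force balances both:
(1/ρ)|∂P/∂n| = fV + V²/R  →  V² + fR·V − fR·V_g = 0
With fR = 5.93×10⁻⁵ × 1447×10³ m = 85.8 m/s:
V = [−fR + √((fR)² + 4 fR V_g)]/2 = [−85.8 + √(85.8² + 4×85.8×34.4)]/2 = 26.3 m/s
Subgeostrophic (V < V_g = 34.4 m/s), as expected around a low.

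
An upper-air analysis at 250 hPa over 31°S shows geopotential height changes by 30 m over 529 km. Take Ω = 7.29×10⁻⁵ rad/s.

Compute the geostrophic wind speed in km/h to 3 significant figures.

26.7 km/h

Coriolis parameter at 31°S:
f = 2Ω sin φ = 2 × 7.29×10⁻⁵ × sin 31° = 7.51×10⁻⁵ s⁻¹
Height gradient: |∂Z/∂n| = 30 m / 529000 m = 5.67×10⁻⁵
On a pressure surface, geostrophic balance gives V_g = (g/f)|∂Z/∂n|:
V_g = 9.81 × 5.67×10⁻⁵ / 7.51×10⁻⁵ = 7.41 m/s
Converting: 7.41 m/s × 3.6 = 26.7 km/h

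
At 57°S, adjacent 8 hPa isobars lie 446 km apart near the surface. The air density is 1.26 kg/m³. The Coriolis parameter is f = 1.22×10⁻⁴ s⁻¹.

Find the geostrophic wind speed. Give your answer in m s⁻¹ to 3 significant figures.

11.7 m s⁻¹

Pressure gradient: |∂P/∂n| = 800 Pa / 446000 m = 1.79×10⁻³ Pa/m
Geostrophic balance (pressure-gradient force = Coriolis force):
V_g = (1/(fρ)) |∂P/∂n| = 1.79×10⁻³ / (1.22×10⁻⁴ × 1.26) = 11.7 m/s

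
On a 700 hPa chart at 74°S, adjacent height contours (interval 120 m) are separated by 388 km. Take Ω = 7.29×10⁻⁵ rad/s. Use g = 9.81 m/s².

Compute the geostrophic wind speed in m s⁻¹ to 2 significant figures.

Coriolis parameter at 74°S:
f = 2Ω sin φ = 2 × 7.29×10⁻⁵ × sin 74° = 1.40×10⁻⁴ s⁻¹
Height gradient: |∂Z/∂n| = 120 m / 388000 m = 3.09×10⁻⁴
On a pressure surface, geostrophic balance gives V_g = (g/f)|∂Z/∂n|:
V_g = 9.81 × 3.09×10⁻⁴ / 1.40×10⁻⁴ = 21.6 m/s

22 m s⁻¹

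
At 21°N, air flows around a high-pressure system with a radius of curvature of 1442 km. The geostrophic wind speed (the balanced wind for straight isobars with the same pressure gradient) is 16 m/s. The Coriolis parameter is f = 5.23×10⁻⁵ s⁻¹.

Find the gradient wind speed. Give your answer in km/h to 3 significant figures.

Around a high, pressure-gradient force acts outward with centrifugal, so Coriolis balances both:
fV = (1/ρ)|∂P/∂n| + V²/R  →  V² − fR·V + fR·V_g = 0
With fR = 5.23×10⁻⁵ × 1442×10³ m = 75.4 m/s:
V = [fR − √((fR)² − 4 fR V_g)]/2 = [75.4 − √(75.4² − 4×75.4×16)]/2 = 23 m/s
Supergeostrophic (V > V_g = 16 m/s), as expected around a high.
Converting: 23 m/s × 3.6 = 82.9 km/h

82.9 km/h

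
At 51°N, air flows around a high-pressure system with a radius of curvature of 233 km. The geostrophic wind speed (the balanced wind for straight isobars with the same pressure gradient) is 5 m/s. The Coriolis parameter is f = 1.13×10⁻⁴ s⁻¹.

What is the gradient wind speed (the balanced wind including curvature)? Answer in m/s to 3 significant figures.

6.71 m/s

Around a high, pressure-gradient force acts outward with centrifugal, so Coriolis balances both:
fV = (1/ρ)|∂P/∂n| + V²/R  →  V² − fR·V + fR·V_g = 0
With fR = 1.13×10⁻⁴ × 233×10³ m = 26.3 m/s:
V = [fR − √((fR)² − 4 fR V_g)]/2 = [26.3 − √(26.3² − 4×26.3×5)]/2 = 6.71 m/s
Supergeostrophic (V > V_g = 5 m/s), as expected around a high.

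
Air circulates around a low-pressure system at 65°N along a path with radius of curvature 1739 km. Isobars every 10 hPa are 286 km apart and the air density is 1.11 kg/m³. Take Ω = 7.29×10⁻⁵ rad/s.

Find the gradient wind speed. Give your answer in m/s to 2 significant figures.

Coriolis parameter at 65°N:
f = 2Ω sin φ = 2 × 7.29×10⁻⁵ × sin 65° = 1.32×10⁻⁴ s⁻¹
Pressure gradient: |∂P/∂n| = 1000 Pa / 286000 m = 3.50×10⁻³ Pa/m
Geostrophic speed: V_g = |∂P/∂n|/(fρ) = 3.50×10⁻³/(1.32×10⁻⁴ × 1.11) = 23.8 m/s
Around a low, centrifugal force acts outward with Coriolis, so pressure-gradient force balances both:
(1/ρ)|∂P/∂n| = fV + V²/R  →  V² + fR·V − fR·V_g = 0
With fR = 1.32×10⁻⁴ × 1739×10³ m = 230 m/s:
V = [−fR + √((fR)² + 4 fR V_g)]/2 = [−230 + √(230² + 4×230×23.8)]/2 = 21.8 m/s
Subgeostrophic (V < V_g = 23.8 m/s), as expected around a low.

22 m/s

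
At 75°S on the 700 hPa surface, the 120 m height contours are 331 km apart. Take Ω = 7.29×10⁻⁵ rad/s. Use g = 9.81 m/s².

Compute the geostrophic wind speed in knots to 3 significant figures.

49.1 knots

Coriolis parameter at 75°S:
f = 2Ω sin φ = 2 × 7.29×10⁻⁵ × sin 75° = 1.41×10⁻⁴ s⁻¹
Height gradient: |∂Z/∂n| = 120 m / 331000 m = 3.63×10⁻⁴
On a pressure surface, geostrophic balance gives V_g = (g/f)|∂Z/∂n|:
V_g = 9.81 × 3.63×10⁻⁴ / 1.41×10⁻⁴ = 25.3 m/s
Converting: 25.3 m/s × 1.944 = 49.1 knots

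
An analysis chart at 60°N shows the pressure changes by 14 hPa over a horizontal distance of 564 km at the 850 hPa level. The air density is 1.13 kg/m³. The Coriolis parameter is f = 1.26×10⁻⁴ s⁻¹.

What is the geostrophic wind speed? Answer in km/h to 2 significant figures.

Pressure gradient: |∂P/∂n| = 1400 Pa / 564000 m = 2.48×10⁻³ Pa/m
Geostrophic balance (pressure-gradient force = Coriolis force):
V_g = (1/(fρ)) |∂P/∂n| = 2.48×10⁻³ / (1.26×10⁻⁴ × 1.13) = 17.4 m/s
Converting: 17.4 m/s × 3.6 = 63 km/h

63 km/h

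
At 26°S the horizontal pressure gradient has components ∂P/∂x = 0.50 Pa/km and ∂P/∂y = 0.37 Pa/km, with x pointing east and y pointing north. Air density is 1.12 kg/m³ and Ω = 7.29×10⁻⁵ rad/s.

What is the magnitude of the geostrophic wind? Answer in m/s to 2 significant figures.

8.7 m/s

Coriolis parameter at 26°S:
f = 2Ω sin φ = 2 × 7.29×10⁻⁵ × sin 26° = 6.39×10⁻⁵ s⁻¹
In the Southern Hemisphere f is negative: f = −6.39×10⁻⁵ s⁻¹.
Component geostrophic relations (x east, y north):
u_g = −(1/(fρ)) ∂P/∂y,  v_g = (1/(fρ)) ∂P/∂x
u_g = −(0.37×10⁻³)/(−6.39×10⁻⁵ × 1.12) = 5.17 m/s;  v_g = (0.50×10⁻³)/(−6.39×10⁻⁵ × 1.12) = −6.98 m/s
|V_g| = √(u_g² + v_g²) = 8.69 m/s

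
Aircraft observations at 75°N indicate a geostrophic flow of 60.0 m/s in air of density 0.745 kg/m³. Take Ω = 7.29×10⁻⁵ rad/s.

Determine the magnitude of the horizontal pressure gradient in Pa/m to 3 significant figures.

Coriolis parameter at 75°N:
f = 2Ω sin φ = 2 × 7.29×10⁻⁵ × sin 75° = 1.41×10⁻⁴ s⁻¹
Geostrophic balance rearranged: |∂P/∂n| = f ρ V_g
|∂P/∂n| = 1.41×10⁻⁴ × 0.745 × 60.0 = 6.30×10⁻³ Pa/m

6.30×10⁻³ Pa/m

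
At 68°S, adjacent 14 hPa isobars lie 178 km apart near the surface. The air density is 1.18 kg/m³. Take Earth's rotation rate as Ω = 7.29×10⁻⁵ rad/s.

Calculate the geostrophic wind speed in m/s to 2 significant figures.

49 m/s

Coriolis parameter at 68°S:
f = 2Ω sin φ = 2 × 7.29×10⁻⁵ × sin 68° = 1.35×10⁻⁴ s⁻¹
Pressure gradient: |∂P/∂n| = 1400 Pa / 178000 m = 7.87×10⁻³ Pa/m
Geostrophic balance (pressure-gradient force = Coriolis force):
V_g = (1/(fρ)) |∂P/∂n| = 7.87×10⁻³ / (1.35×10⁻⁴ × 1.18) = 49.3 m/s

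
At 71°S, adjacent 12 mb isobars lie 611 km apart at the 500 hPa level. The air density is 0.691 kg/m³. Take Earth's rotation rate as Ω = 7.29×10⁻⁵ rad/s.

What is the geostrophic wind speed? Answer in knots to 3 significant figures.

Coriolis parameter at 71°S:
f = 2Ω sin φ = 2 × 7.29×10⁻⁵ × sin 71° = 1.38×10⁻⁴ s⁻¹
Pressure gradient: |∂P/∂n| = 1200 Pa / 611000 m = 1.96×10⁻³ Pa/m
Geostrophic balance (pressure-gradient force = Coriolis force):
V_g = (1/(fρ)) |∂P/∂n| = 1.96×10⁻³ / (1.38×10⁻⁴ × 0.691) = 20.6 m/s
Converting: 20.6 m/s × 1.944 = 40.1 knots

40.1 knots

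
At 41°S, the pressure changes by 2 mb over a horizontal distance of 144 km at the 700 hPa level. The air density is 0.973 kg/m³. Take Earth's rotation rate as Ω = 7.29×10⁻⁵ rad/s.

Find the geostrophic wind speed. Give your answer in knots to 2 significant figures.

Coriolis parameter at 41°S:
f = 2Ω sin φ = 2 × 7.29×10⁻⁵ × sin 41° = 9.57×10⁻⁵ s⁻¹
Pressure gradient: |∂P/∂n| = 200 Pa / 144000 m = 1.39×10⁻³ Pa/m
Geostrophic balance (pressure-gradient force = Coriolis force):
V_g = (1/(fρ)) |∂P/∂n| = 1.39×10⁻³ / (9.57×10⁻⁵ × 0.973) = 14.9 m/s
Converting: 14.9 m/s × 1.944 = 29 knots

29 knots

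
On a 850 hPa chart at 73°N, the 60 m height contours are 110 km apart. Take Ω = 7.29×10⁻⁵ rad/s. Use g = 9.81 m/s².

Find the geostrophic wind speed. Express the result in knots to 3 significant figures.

74.6 knots

Coriolis parameter at 73°N:
f = 2Ω sin φ = 2 × 7.29×10⁻⁵ × sin 73° = 1.39×10⁻⁴ s⁻¹
Height gradient: |∂Z/∂n| = 60 m / 110000 m = 5.45×10⁻⁴
On a pressure surface, geostrophic balance gives V_g = (g/f)|∂Z/∂n|:
V_g = 9.81 × 5.45×10⁻⁴ / 1.39×10⁻⁴ = 38.4 m/s
Converting: 38.4 m/s × 1.944 = 74.6 knots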